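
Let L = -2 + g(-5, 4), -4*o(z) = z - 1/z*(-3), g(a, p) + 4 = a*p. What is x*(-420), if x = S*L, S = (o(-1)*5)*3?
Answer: 163800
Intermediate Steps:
g(a, p) = -4 + a*p
o(z) = -3/(4*z) - z/4 (o(z) = -(z - 1/z*(-3))/4 = -(z + 3/z)/4 = -3/(4*z) - z/4)
S = 15 (S = (((¼)*(-3 - 1*(-1)²)/(-1))*5)*3 = (((¼)*(-1)*(-3 - 1*1))*5)*3 = (((¼)*(-1)*(-3 - 1))*5)*3 = (((¼)*(-1)*(-4))*5)*3 = (1*5)*3 = 5*3 = 15)
L = -26 (L = -2 + (-4 - 5*4) = -2 + (-4 - 20) = -2 - 24 = -26)
x = -390 (x = 15*(-26) = -390)
x*(-420) = -390*(-420) = 163800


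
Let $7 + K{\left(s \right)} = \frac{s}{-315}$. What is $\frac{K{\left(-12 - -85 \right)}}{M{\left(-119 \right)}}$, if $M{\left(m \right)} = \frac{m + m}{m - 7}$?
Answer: $- \frac{134}{35} \approx -3.8286$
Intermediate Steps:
$M{\left(m \right)} = \frac{2 m}{-7 + m}$
$K{\left(s \right)} = -7 - \frac{s}{315}$ ($K{\left(s \right)} = -7 + \frac{s}{-315} = -7 + s \left(- \frac{1}{315}\right) = -7 - \frac{s}{315}$)
$\frac{K{\left(-12 - -85 \right)}}{M{\left(-119 \right)}} = \frac{-7 - \frac{-12 - -85}{315}}{2 \left(-119\right) \frac{1}{-7 - 119}} = \frac{-7 - \frac{-12 + 85}{315}}{2 \left(-119\right) \frac{1}{-126}} = \frac{-7 - \frac{73}{315}}{2 \left(-119\right) \left(- \frac{1}{126}\right)} = \frac{-7 - \frac{73}{315}}{\frac{17}{9}} = \left(- \frac{2278}{315}\right) \frac{9}{17} = - \frac{134}{35}$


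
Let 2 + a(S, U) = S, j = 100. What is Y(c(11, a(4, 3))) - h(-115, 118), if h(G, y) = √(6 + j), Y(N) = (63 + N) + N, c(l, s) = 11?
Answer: 85 - √106 ≈ 74.704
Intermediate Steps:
a(S, U) = -2 + S
Y(N) = 63 + 2*N
h(G, y) = √106 (h(G, y) = √(6 + 100) = √106)
Y(c(11, a(4, 3))) - h(-115, 118) = (63 + 2*11) - √106 = (63 + 22) - √106 = 85 - √106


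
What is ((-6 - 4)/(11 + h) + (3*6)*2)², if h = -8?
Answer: 9604/9 ≈ 1067.1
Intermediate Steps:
((-6 - 4)/(11 + h) + (3*6)*2)² = ((-6 - 4)/(11 - 8) + (3*6)*2)² = (-10/3 + 18*2)² = ((⅓)*(-10) + 36)² = (-10/3 + 36)² = (98/3)² = 9604/9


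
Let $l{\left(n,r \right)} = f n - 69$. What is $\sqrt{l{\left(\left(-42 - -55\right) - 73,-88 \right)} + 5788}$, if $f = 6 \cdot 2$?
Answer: $\sqrt{4999} \approx 70.704$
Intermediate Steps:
$f = 12$
$l{\left(n,r \right)} = -69 + 12 n$ ($l{\left(n,r \right)} = 12 n - 69 = -69 + 12 n$)
$\sqrt{l{\left(\left(-42 - -55\right) - 73,-88 \right)} + 5788} = \sqrt{\left(-69 + 12 \left(\left(-42 - -55\right) - 73\right)\right) + 5788} = \sqrt{\left(-69 + 12 \left(\left(-42 + 55\right) - 73\right)\right) + 5788} = \sqrt{\left(-69 + 12 \left(13 - 73\right)\right) + 5788} = \sqrt{\left(-69 + 12 \left(-60\right)\right) + 5788} = \sqrt{\left(-69 - 720\right) + 5788} = \sqrt{-789 + 5788} = \sqrt{4999}$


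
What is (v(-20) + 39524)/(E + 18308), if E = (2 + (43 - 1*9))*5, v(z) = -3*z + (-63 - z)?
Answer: 39541/18488 ≈ 2.1387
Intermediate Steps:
v(z) = -63 - 4*z
E = 180 (E = (2 + (43 - 9))*5 = (2 + 34)*5 = 36*5 = 180)
(v(-20) + 39524)/(E + 18308) = ((-63 - 4*(-20)) + 39524)/(180 + 18308) = ((-63 + 80) + 39524)/18488 = (17 + 39524)*(1/18488) = 39541*(1/18488) = 39541/18488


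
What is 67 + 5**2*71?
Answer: 1842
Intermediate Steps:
67 + 5**2*71 = 67 + 25*71 = 67 + 1775 = 1842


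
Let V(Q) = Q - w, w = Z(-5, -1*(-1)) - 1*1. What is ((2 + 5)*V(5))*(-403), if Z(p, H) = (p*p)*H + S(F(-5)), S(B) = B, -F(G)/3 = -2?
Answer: 70525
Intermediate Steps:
F(G) = 6 (F(G) = -3*(-2) = 6)
Z(p, H) = 6 + H*p**2 (Z(p, H) = (p*p)*H + 6 = p**2*H + 6 = H*p**2 + 6 = 6 + H*p**2)
w = 30 (w = (6 - 1*(-1)*(-5)**2) - 1*1 = (6 + 1*25) - 1 = (6 + 25) - 1 = 31 - 1 = 30)
V(Q) = -30 + Q (V(Q) = Q - 1*30 = Q - 30 = -30 + Q)
((2 + 5)*V(5))*(-403) = ((2 + 5)*(-30 + 5))*(-403) = (7*(-25))*(-403) = -175*(-403) = 70525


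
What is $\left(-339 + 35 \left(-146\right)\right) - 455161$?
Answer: $-460610$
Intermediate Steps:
$\left(-339 + 35 \left(-146\right)\right) - 455161 = \left(-339 - 5110\right) - 455161 = -5449 - 455161 = -460610$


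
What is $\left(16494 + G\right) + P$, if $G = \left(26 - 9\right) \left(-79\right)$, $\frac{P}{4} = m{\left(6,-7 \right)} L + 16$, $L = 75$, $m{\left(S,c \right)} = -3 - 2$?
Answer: $13715$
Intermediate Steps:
$m{\left(S,c \right)} = -5$
$P = -1436$ ($P = 4 \left(\left(-5\right) 75 + 16\right) = 4 \left(-375 + 16\right) = 4 \left(-359\right) = -1436$)
$G = -1343$ ($G = 17 \left(-79\right) = -1343$)
$\left(16494 + G\right) + P = \left(16494 - 1343\right) - 1436 = 15151 - 1436 = 13715$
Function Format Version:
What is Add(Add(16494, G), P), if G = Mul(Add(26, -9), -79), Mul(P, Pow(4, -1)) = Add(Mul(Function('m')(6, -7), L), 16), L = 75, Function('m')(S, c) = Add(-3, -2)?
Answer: 13715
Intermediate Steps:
Function('m')(S, c) = -5
P = -1436 (P = Mul(4, Add(Mul(-5, 75), 16)) = Mul(4, Add(-375, 16)) = Mul(4, -359) = -1436)
G = -1343 (G = Mul(17, -79) = -1343)
Add(Add(16494, G), P) = Add(Add(16494, -1343), -1436) = Add(15151, -1436) = 13715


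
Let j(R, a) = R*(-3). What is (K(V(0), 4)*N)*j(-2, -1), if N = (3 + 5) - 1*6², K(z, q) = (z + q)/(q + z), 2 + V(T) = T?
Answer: -168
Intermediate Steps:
j(R, a) = -3*R
V(T) = -2 + T
K(z, q) = 1 (K(z, q) = (q + z)/(q + z) = 1)
N = -28 (N = 8 - 1*36 = 8 - 36 = -28)
(K(V(0), 4)*N)*j(-2, -1) = (1*(-28))*(-3*(-2)) = -28*6 = -168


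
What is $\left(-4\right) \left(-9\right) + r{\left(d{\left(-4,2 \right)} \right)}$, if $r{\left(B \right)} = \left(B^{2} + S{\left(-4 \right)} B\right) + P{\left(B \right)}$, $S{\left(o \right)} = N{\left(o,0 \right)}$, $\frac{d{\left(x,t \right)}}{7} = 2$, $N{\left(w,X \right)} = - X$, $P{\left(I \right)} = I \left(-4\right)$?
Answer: $176$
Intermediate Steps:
$P{\left(I \right)} = - 4 I$
$d{\left(x,t \right)} = 14$ ($d{\left(x,t \right)} = 7 \cdot 2 = 14$)
$S{\left(o \right)} = 0$ ($S{\left(o \right)} = \left(-1\right) 0 = 0$)
$r{\left(B \right)} = B^{2} - 4 B$ ($r{\left(B \right)} = \left(B^{2} + 0 B\right) - 4 B = \left(B^{2} + 0\right) - 4 B = B^{2} - 4 B$)
$\left(-4\right) \left(-9\right) + r{\left(d{\left(-4,2 \right)} \right)} = \left(-4\right) \left(-9\right) + 14 \left(-4 + 14\right) = 36 + 14 \cdot 10 = 36 + 140 = 176$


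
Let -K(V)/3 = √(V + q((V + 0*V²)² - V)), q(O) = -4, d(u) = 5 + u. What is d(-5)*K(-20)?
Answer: 0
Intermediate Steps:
K(V) = -3*√(-4 + V) (K(V) = -3*√(V - 4) = -3*√(-4 + V))
d(-5)*K(-20) = (5 - 5)*(-3*√(-4 - 20)) = 0*(-6*I*√6) = 0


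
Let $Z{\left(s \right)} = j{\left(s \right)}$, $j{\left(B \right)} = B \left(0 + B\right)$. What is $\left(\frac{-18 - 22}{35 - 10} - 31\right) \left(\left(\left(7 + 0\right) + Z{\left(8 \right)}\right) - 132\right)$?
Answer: $\frac{9943}{5} \approx 1988.6$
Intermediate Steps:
$j{\left(B \right)} = B^{2}$ ($j{\left(B \right)} = B B = B^{2}$)
$Z{\left(s \right)} = s^{2}$
$\left(\frac{-18 - 22}{35 - 10} - 31\right) \left(\left(\left(7 + 0\right) + Z{\left(8 \right)}\right) - 132\right) = \left(\frac{-18 - 22}{35 - 10} - 31\right) \left(\left(\left(7 + 0\right) + 8^{2}\right) - 132\right) = \left(- \frac{40}{25} - 31\right) \left(\left(7 + 64\right) - 132\right) = \left(\left(-40\right) \frac{1}{25} - 31\right) \left(71 - 132\right) = \left(- \frac{8}{5} - 31\right) \left(-61\right) = \left(- \frac{163}{5}\right) \left(-61\right) = \frac{9943}{5}$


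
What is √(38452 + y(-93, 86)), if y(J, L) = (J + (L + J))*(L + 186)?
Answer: 2*√2813 ≈ 106.08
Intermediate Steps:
y(J, L) = (186 + L)*(L + 2*J) (y(J, L) = (J + (J + L))*(186 + L) = (L + 2*J)*(186 + L) = (186 + L)*(L + 2*J))
√(38452 + y(-93, 86)) = √(38452 + (86² + 186*86 + 372*(-93) + 2*(-93)*86)) = √(38452 + (7396 + 15996 - 34596 - 15996)) = √(38452 - 27200) = √11252 = 2*√2813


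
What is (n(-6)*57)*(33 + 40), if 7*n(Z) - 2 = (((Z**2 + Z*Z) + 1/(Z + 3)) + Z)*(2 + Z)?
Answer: -1084634/7 ≈ -1.5495e+5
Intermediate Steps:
n(Z) = 2/7 + (2 + Z)*(Z + 1/(3 + Z) + 2*Z**2)/7 (n(Z) = 2/7 + ((((Z**2 + Z*Z) + 1/(Z + 3)) + Z)*(2 + Z))/7 = 2/7 + ((((Z**2 + Z**2) + 1/(3 + Z)) + Z)*(2 + Z))/7 = 2/7 + (((2*Z**2 + 1/(3 + Z)) + Z)*(2 + Z))/7 = 2/7 + (((1/(3 + Z) + 2*Z**2) + Z)*(2 + Z))/7 = 2/7 + ((Z + 1/(3 + Z) + 2*Z**2)*(2 + Z))/7 = 2/7 + ((2 + Z)*(Z + 1/(3 + Z) + 2*Z**2))/7 = 2/7 + (2 + Z)*(Z + 1/(3 + Z) + 2*Z**2)/7)
(n(-6)*57)*(33 + 40) = (((8 + 2*(-6)**4 + 9*(-6) + 11*(-6)**3 + 17*(-6)**2)/(7*(3 - 6)))*57)*(33 + 40) = (((1/7)*(8 + 2*1296 - 54 + 11*(-216) + 17*36)/(-3))*57)*73 = (((1/7)*(-1/3)*(8 + 2592 - 54 - 2376 + 612))*57)*73 = (((1/7)*(-1/3)*782)*57)*73 = -782/21*57*73 = -14858/7*73 = -1084634/7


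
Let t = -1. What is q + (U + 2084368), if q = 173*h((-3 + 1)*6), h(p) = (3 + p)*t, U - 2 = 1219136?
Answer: 3305063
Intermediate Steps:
U = 1219138 (U = 2 + 1219136 = 1219138)
h(p) = -3 - p (h(p) = (3 + p)*(-1) = -3 - p)
q = 1557 (q = 173*(-3 - (-3 + 1)*6) = 173*(-3 - (-2)*6) = 173*(-3 - 1*(-12)) = 173*(-3 + 12) = 173*9 = 1557)
q + (U + 2084368) = 1557 + (1219138 + 2084368) = 1557 + 3303506 = 3305063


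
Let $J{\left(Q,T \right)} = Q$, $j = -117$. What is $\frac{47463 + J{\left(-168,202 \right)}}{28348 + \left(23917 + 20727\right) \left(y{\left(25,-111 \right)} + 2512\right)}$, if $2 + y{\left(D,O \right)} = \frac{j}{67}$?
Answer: $\frac{1056255}{2501485816} \approx 0.00042225$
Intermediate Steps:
$y{\left(D,O \right)} = - \frac{251}{67}$ ($y{\left(D,O \right)} = -2 - \frac{117}{67} = - \frac{251}{67}$)
$\frac{47463 + J{\left(-168,202 \right)}}{28348 + \left(23917 + 20727\right) \left(y{\left(25,-111 \right)} + 2512\right)} = \frac{47463 - 168}{28348 + \left(23917 + 20727\right) \left(- \frac{251}{67} + 2512\right)} = \frac{47295}{28348 + 44644 \cdot \frac{168053}{67}} = \frac{47295}{28348 + \frac{7502558132}{67}} = \frac{47295}{\frac{7504457448}{67}} = 47295 \cdot \frac{67}{7504457448} = \frac{1056255}{2501485816}$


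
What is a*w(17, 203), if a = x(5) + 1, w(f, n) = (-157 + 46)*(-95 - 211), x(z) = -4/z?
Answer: 33966/5 ≈ 6793.2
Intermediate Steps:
w(f, n) = 33966 (w(f, n) = -111*(-306) = 33966)
a = 1/5 (a = -4/5 + 1 = 1/5 ≈ 0.20000)
a*w(17, 203) = (1/5)*33966 = 33966/5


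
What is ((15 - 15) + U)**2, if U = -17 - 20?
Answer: 1369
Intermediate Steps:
U = -37
((15 - 15) + U)**2 = ((15 - 15) - 37)**2 = (0 - 37)**2 = (-37)**2 = 1369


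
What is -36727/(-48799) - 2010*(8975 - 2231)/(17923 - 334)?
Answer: -220281975119/286108537 ≈ -769.92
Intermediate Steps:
-36727/(-48799) - 2010*(8975 - 2231)/(17923 - 334) = -36727*(-1/48799) - 2010/(17589/6744) = 36727/48799 - 2010/(17589*(1/6744)) = 36727/48799 - 2010/5863/2248 = 36727/48799 - 2010*2248/5863 = 36727/48799 - 4518480/5863 = -220281975119/286108537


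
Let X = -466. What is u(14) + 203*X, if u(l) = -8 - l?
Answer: -94620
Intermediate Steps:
u(14) + 203*X = (-8 - 1*14) + 203*(-466) = (-8 - 14) - 94598 = -22 - 94598 = -94620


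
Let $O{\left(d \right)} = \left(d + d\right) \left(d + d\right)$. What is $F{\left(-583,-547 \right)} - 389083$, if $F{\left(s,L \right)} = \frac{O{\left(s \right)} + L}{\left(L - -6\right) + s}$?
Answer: $- \frac{438688301}{1124} \approx -3.9029 \cdot 10^{5}$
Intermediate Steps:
$O{\left(d \right)} = 4 d^{2}$ ($O{\left(d \right)} = 2 d 2 d = 4 d^{2}$)
$F{\left(s,L \right)} = \frac{L + 4 s^{2}}{6 + L + s}$ ($F{\left(s,L \right)} = \frac{4 s^{2} + L}{\left(L - -6\right) + s} = \frac{L + 4 s^{2}}{\left(L + 6\right) + s} = \frac{L + 4 s^{2}}{\left(6 + L\right) + s} = \frac{L + 4 s^{2}}{6 + L + s}$)
$F{\left(-583,-547 \right)} - 389083 = \frac{-547 + 4 \left(-583\right)^{2}}{6 - 547 - 583} - 389083 = \frac{-547 + 4 \cdot 339889}{-1124} - 389083 = - \frac{-547 + 1359556}{1124} - 389083 = \left(- \frac{1}{1124}\right) 1359009 - 389083 = - \frac{1359009}{1124} - 389083 = - \frac{438688301}{1124}$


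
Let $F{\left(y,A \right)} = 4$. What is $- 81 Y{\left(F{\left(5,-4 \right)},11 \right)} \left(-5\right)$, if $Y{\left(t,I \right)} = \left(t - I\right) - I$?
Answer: $-7290$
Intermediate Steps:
$Y{\left(t,I \right)} = t - 2 I$
$- 81 Y{\left(F{\left(5,-4 \right)},11 \right)} \left(-5\right) = - 81 \left(4 - 22\right) \left(-5\right) = \left(-81\right) \left(-18\right) \left(-5\right) = 1458 \left(-5\right) = -7290$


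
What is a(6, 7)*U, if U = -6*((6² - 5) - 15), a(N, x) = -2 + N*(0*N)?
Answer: 192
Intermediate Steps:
a(N, x) = -2 (a(N, x) = -2 + N*0 = -2 + 0 = -2)
U = -96 (U = -6*((36 - 5) - 15) = -6*(31 - 15) = -6*16 = -96)
a(6, 7)*U = -2*(-96) = 192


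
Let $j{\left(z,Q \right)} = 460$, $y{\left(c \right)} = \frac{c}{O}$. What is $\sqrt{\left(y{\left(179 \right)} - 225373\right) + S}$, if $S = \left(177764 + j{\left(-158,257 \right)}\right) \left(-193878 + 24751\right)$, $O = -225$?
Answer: $\frac{8 i \sqrt{105970485311}}{15} \approx 1.7362 \cdot 10^{5} i$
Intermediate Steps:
$y{\left(c \right)} = - \frac{c}{225}$ ($y{\left(c \right)} = \frac{c}{-225} = c \left(- \frac{1}{225}\right) = - \frac{c}{225}$)
$S = -30142490448$ ($S = \left(177764 + 460\right) \left(-193878 + 24751\right) = 178224 \left(-169127\right) = -30142490448$)
$\sqrt{\left(y{\left(179 \right)} - 225373\right) + S} = \sqrt{\left(\left(- \frac{1}{225}\right) 179 - 225373\right) - 30142490448} = \sqrt{\left(- \frac{179}{225} - 225373\right) - 30142490448} = \sqrt{- \frac{50709104}{225} - 30142490448} = \sqrt{- \frac{6782111059904}{225}} = \frac{8 i \sqrt{105970485311}}{15}$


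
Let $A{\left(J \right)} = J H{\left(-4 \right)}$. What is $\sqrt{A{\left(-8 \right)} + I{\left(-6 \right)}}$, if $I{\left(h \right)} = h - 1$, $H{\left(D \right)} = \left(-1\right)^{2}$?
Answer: $i \sqrt{15} \approx 3.873 i$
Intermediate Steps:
$H{\left(D \right)} = 1$
$A{\left(J \right)} = J$ ($A{\left(J \right)} = J 1 = J$)
$I{\left(h \right)} = -1 + h$
$\sqrt{A{\left(-8 \right)} + I{\left(-6 \right)}} = \sqrt{-8 - 7} = \sqrt{-15} = i \sqrt{15}$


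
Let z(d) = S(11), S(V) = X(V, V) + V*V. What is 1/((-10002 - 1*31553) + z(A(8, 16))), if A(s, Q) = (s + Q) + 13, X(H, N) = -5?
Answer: -1/41439 ≈ -2.4132e-5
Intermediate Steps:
A(s, Q) = 13 + Q + s (A(s, Q) = (Q + s) + 13 = 13 + Q + s)
S(V) = -5 + V² (S(V) = -5 + V*V = -5 + V²)
z(d) = 116 (z(d) = -5 + 11² = -5 + 121 = 116)
1/((-10002 - 1*31553) + z(A(8, 16))) = 1/((-10002 - 1*31553) + 116) = 1/((-10002 - 31553) + 116) = 1/(-41555 + 116) = 1/(-41439) = -1/41439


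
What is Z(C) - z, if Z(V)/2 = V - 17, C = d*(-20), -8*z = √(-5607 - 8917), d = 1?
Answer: -74 + I*√3631/4 ≈ -74.0 + 15.064*I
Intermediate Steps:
z = -I*√3631/4 (z = -√(-5607 - 8917)/8 = -I*√3631/4 ≈ -15.064*I)
C = -20 (C = 1*(-20) = -20)
Z(V) = -34 + 2*V (Z(V) = 2*(V - 17) = 2*(-17 + V) = -34 + 2*V)
Z(C) - z = (-34 + 2*(-20)) - (-1)*I*√3631/4 = (-34 - 40) + I*√3631/4 = -74 + I*√3631/4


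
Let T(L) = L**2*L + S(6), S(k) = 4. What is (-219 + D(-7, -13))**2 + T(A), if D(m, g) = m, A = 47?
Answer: 154903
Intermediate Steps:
T(L) = 4 + L**3 (T(L) = L**2*L + 4 = L**3 + 4 = 4 + L**3)
(-219 + D(-7, -13))**2 + T(A) = (-219 - 7)**2 + (4 + 47**3) = (-226)**2 + (4 + 103823) = 51076 + 103827 = 154903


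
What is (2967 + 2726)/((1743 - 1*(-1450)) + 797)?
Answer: 5693/3990 ≈ 1.4268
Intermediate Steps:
(2967 + 2726)/((1743 - 1*(-1450)) + 797) = 5693/((1743 + 1450) + 797) = 5693/(3193 + 797) = 5693/3990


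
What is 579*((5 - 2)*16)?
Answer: 27792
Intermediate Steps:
579*((5 - 2)*16) = 579*(3*16) = 579*48 = 27792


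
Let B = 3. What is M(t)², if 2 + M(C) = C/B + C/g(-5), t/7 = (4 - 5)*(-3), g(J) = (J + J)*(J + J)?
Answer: 271441/10000 ≈ 27.144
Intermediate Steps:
g(J) = 4*J² (g(J) = (2*J)*(2*J) = 4*J²)
t = 21 (t = 7*((4 - 5)*(-3)) = 7*(-1*(-3)) = 7*3 = 21)
M(C) = -2 + 103*C/300 (M(C) = -2 + (C/3 + C/((4*(-5)²))) = -2 + (C*(⅓) + C/((4*25))) = -2 + (C/3 + C/100) = -2 + 103*C/300)
M(t)² = (-2 + (103/300)*21)² = (-2 + 721/100)² = (521/100)² = 271441/10000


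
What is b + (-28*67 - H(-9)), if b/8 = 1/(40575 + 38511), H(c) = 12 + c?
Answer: -74301293/39543 ≈ -1879.0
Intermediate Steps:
b = 4/39543 (b = 8/(40575 + 38511) = 8/79086 = 8*(1/79086) = 4/39543 ≈ 0.00010116)
b + (-28*67 - H(-9)) = 4/39543 + (-28*67 - (12 - 9)) = 4/39543 + (-1876 - 1*3) = 4/39543 + (-1876 - 3) = 4/39543 - 1879 = -74301293/39543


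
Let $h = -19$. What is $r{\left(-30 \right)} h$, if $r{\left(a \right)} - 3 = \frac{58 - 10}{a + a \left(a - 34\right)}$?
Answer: $- \frac{18107}{315} \approx -57.483$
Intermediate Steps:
$r{\left(a \right)} = 3 + \frac{48}{a + a \left(-34 + a\right)}$ ($r{\left(a \right)} = 3 + \frac{58 - 10}{a + a \left(a - 34\right)} = 3 + \frac{48}{a + a \left(-34 + a\right)}$)
$r{\left(-30 \right)} h = \frac{3 \left(16 + \left(-30\right)^{2} - -990\right)}{\left(-30\right) \left(-33 - 30\right)} \left(-19\right) = 3 \left(- \frac{1}{30}\right) \frac{1}{-63} \left(16 + 900 + 990\right) \left(-19\right) = 3 \left(- \frac{1}{30}\right) \left(- \frac{1}{63}\right) 1906 \left(-19\right) = \frac{953}{315} \left(-19\right) = - \frac{18107}{315}$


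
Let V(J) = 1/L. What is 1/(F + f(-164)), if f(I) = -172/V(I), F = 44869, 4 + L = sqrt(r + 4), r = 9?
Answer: 45557/2075055657 + 172*sqrt(13)/2075055657 ≈ 2.2253e-5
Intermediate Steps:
L = -4 + sqrt(13) (L = -4 + sqrt(9 + 4) = -4 + sqrt(13) ≈ -0.39445)
V(J) = 1/(-4 + sqrt(13))
f(I) = -172/(-4/3 - sqrt(13)/3)
1/(F + f(-164)) = 1/(44869 + (688 - 172*sqrt(13))) = 1/(45557 - 172*sqrt(13))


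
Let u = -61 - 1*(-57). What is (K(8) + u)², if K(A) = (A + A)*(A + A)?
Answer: 63504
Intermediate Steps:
K(A) = 4*A² (K(A) = (2*A)*(2*A) = 4*A²)
u = -4 (u = -61 + 57 = -4)
(K(8) + u)² = (4*8² - 4)² = (4*64 - 4)² = (256 - 4)² = 252² = 63504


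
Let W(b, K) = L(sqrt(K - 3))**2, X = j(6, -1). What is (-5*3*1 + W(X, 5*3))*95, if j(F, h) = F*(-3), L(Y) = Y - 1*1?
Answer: -190 - 380*sqrt(3) ≈ -848.18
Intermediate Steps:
L(Y) = -1 + Y (L(Y) = Y - 1 = -1 + Y)
j(F, h) = -3*F
X = -18 (X = -3*6 = -18)
W(b, K) = (-1 + sqrt(-3 + K))**2 (W(b, K) = (-1 + sqrt(K - 3))**2 = (-1 + sqrt(-3 + K))**2)
(-5*3*1 + W(X, 5*3))*95 = (-5*3*1 + (-1 + sqrt(-3 + 5*3))**2)*95 = (-15*1 + (-1 + sqrt(-3 + 15))**2)*95 = (-15 + (-1 + sqrt(12))**2)*95 = (-15 + (-1 + 2*sqrt(3))**2)*95 = -1425 + 95*(-1 + 2*sqrt(3))**2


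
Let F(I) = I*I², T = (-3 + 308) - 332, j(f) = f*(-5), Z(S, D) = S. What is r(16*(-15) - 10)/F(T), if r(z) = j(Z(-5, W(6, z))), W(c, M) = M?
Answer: -25/19683 ≈ -0.0012701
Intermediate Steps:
j(f) = -5*f
T = -27 (T = 305 - 332 = -27)
r(z) = 25 (r(z) = -5*(-5) = 25)
F(I) = I³
r(16*(-15) - 10)/F(T) = 25/((-27)³) = 25/(-19683) = 25*(-1/19683) = -25/19683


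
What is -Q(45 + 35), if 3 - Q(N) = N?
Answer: 77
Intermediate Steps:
Q(N) = 3 - N
-Q(45 + 35) = -(3 - (45 + 35)) = -(3 - 1*80) = -(3 - 80) = -1*(-77) = 77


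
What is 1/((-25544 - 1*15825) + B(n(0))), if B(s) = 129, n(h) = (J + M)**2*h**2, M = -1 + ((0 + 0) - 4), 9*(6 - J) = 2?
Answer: -1/41240 ≈ -2.4248e-5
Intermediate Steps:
J = 52/9 (J = 6 - 1/9*2 = 6 - 2/9 = 52/9 ≈ 5.7778)
M = -5 (M = -1 + (0 - 4) = -1 - 4 = -5)
n(h) = 49*h**2/81 (n(h) = (52/9 - 5)**2*h**2 = (7/9)**2*h**2 = 49*h**2/81)
1/((-25544 - 1*15825) + B(n(0))) = 1/((-25544 - 1*15825) + 129) = 1/((-25544 - 15825) + 129) = 1/(-41369 + 129) = 1/(-41240) = -1/41240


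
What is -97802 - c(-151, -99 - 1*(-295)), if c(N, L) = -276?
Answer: -97526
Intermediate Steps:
-97802 - c(-151, -99 - 1*(-295)) = -97802 - 1*(-276) = -97802 + 276 = -97526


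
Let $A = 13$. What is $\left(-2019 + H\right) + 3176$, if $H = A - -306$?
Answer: $1476$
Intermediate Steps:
$H = 319$ ($H = 13 - -306 = 13 + 306 = 319$)
$\left(-2019 + H\right) + 3176 = \left(-2019 + 319\right) + 3176 = -1700 + 3176 = 1476$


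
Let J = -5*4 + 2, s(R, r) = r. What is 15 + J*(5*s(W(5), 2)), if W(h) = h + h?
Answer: -165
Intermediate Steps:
W(h) = 2*h
J = -18 (J = -20 + 2 = -18)
15 + J*(5*s(W(5), 2)) = 15 - 90*2 = 15 - 18*10 = 15 - 180 = -165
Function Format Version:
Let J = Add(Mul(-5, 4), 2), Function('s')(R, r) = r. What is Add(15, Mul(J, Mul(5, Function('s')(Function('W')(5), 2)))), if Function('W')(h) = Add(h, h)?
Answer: -165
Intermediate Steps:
Function('W')(h) = Mul(2, h)
J = -18 (J = Add(-20, 2) = -18)
Add(15, Mul(J, Mul(5, Function('s')(Function('W')(5), 2)))) = Add(15, Mul(-18, Mul(5, 2))) = Add(15, Mul(-18, 10)) = Add(15, -180) = -165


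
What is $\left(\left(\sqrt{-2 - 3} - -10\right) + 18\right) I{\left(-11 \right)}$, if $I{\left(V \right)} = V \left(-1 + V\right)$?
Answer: $3696 + 132 i \sqrt{5} \approx 3696.0 + 295.16 i$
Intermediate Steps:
$\left(\left(\sqrt{-2 - 3} - -10\right) + 18\right) I{\left(-11 \right)} = \left(\left(\sqrt{-2 - 3} - -10\right) + 18\right) \left(- 11 \left(-1 - 11\right)\right) = \left(\left(\sqrt{-5} + 10\right) + 18\right) \left(\left(-11\right) \left(-12\right)\right) = \left(\left(i \sqrt{5} + 10\right) + 18\right) 132 = \left(\left(10 + i \sqrt{5}\right) + 18\right) 132 = \left(28 + i \sqrt{5}\right) 132 = 3696 + 132 i \sqrt{5}$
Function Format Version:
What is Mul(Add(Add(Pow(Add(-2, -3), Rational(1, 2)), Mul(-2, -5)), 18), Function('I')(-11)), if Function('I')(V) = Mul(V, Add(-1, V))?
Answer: Add(3696, Mul(132, I, Pow(5, Rational(1, 2)))) ≈ Add(3696.0, Mul(295.16, I))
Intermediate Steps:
Mul(Add(Add(Pow(Add(-2, -3), Rational(1, 2)), Mul(-2, -5)), 18), Function('I')(-11)) = Mul(Add(Add(Pow(Add(-2, -3), Rational(1, 2)), Mul(-2, -5)), 18), Mul(-11, Add(-1, -11))) = Mul(Add(Add(Pow(-5, Rational(1, 2)), 10), 18), Mul(-11, -12)) = Mul(Add(Add(Mul(I, Pow(5, Rational(1, 2))), 10), 18), 132) = Mul(Add(Add(10, Mul(I, Pow(5, Rational(1, 2)))), 18), 132) = Mul(Add(28, Mul(I, Pow(5, Rational(1, 2)))), 132) = Add(3696, Mul(132, I, Pow(5, Rational(1, 2))))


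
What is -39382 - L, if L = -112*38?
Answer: -35126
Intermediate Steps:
L = -4256
-39382 - L = -39382 - 1*(-4256) = -39382 + 4256 = -35126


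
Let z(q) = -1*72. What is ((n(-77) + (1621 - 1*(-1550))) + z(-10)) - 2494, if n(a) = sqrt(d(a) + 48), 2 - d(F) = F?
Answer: 605 + sqrt(127) ≈ 616.27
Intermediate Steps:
d(F) = 2 - F
z(q) = -72
n(a) = sqrt(50 - a) (n(a) = sqrt((2 - a) + 48) = sqrt(50 - a))
((n(-77) + (1621 - 1*(-1550))) + z(-10)) - 2494 = ((sqrt(50 - 1*(-77)) + (1621 - 1*(-1550))) - 72) - 2494 = ((sqrt(50 + 77) + (1621 + 1550)) - 72) - 2494 = ((sqrt(127) + 3171) - 72) - 2494 = ((3171 + sqrt(127)) - 72) - 2494 = (3099 + sqrt(127)) - 2494 = 605 + sqrt(127)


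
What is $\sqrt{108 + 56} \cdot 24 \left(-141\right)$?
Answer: $- 6768 \sqrt{41} \approx -43336.0$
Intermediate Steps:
$\sqrt{108 + 56} \cdot 24 \left(-141\right) = \sqrt{164} \cdot 24 \left(-141\right) = 2 \sqrt{41} \cdot 24 \left(-141\right) = 48 \sqrt{41} \left(-141\right) = - 6768 \sqrt{41}$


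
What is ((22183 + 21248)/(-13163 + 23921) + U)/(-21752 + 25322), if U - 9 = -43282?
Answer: -155162501/12802020 ≈ -12.120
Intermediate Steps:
U = -43273 (U = 9 - 43282 = -43273)
((22183 + 21248)/(-13163 + 23921) + U)/(-21752 + 25322) = ((22183 + 21248)/(-13163 + 23921) - 43273)/(-21752 + 25322) = (43431/10758 - 43273)/3570 = (43431*(1/10758) - 43273)*(1/3570) = (14477/3586 - 43273)*(1/3570) = -155162501/3586*1/3570 = -155162501/12802020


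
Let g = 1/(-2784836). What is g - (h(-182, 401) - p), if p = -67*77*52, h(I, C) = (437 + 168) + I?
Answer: -748260369677/2784836 ≈ -2.6869e+5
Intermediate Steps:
h(I, C) = 605 + I
p = -268268 (p = -5159*52 = -268268)
g = -1/2784836 ≈ -3.5909e-7
g - (h(-182, 401) - p) = -1/2784836 - ((605 - 182) - 1*(-268268)) = -1/2784836 - (423 + 268268) = -1/2784836 - 1*268691 = -1/2784836 - 268691 = -748260369677/2784836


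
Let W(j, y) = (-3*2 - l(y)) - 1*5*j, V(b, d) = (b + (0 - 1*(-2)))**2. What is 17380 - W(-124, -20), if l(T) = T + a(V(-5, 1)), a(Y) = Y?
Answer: 16755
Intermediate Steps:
V(b, d) = (2 + b)**2 (V(b, d) = (b + (0 + 2))**2 = (b + 2)**2 = (2 + b)**2)
l(T) = 9 + T (l(T) = T + (2 - 5)**2 = T + (-3)**2 = T + 9 = 9 + T)
W(j, y) = -15 - y - 5*j (W(j, y) = (-3*2 - (9 + y)) - 1*5*j = (-6 + (-9 - y)) - 5*j = (-15 - y) - 5*j = -15 - y - 5*j)
17380 - W(-124, -20) = 17380 - (-15 - 1*(-20) - 5*(-124)) = 17380 - (-15 + 20 + 620) = 17380 - 1*625 = 17380 - 625 = 16755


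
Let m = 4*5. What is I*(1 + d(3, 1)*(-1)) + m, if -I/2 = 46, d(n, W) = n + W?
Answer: 296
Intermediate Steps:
d(n, W) = W + n
m = 20
I = -92 (I = -2*46 = -92)
I*(1 + d(3, 1)*(-1)) + m = -92*(1 + (1 + 3)*(-1)) + 20 = -92*(1 + 4*(-1)) + 20 = -92*(1 - 4) + 20 = -92*(-3) + 20 = 276 + 20 = 296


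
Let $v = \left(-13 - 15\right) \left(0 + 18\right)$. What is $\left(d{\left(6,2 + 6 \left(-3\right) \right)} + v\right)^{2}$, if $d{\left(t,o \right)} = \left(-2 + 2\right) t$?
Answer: $254016$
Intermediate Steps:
$v = -504$ ($v = \left(-28\right) 18 = -504$)
$d{\left(t,o \right)} = 0$ ($d{\left(t,o \right)} = 0 t = 0$)
$\left(d{\left(6,2 + 6 \left(-3\right) \right)} + v\right)^{2} = \left(0 - 504\right)^{2} = \left(-504\right)^{2} = 254016$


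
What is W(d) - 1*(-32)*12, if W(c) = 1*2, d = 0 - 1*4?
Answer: 386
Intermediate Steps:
d = -4 (d = 0 - 4 = -4)
W(c) = 2
W(d) - 1*(-32)*12 = 2 - 1*(-32)*12 = 2 + 32*12 = 2 + 384 = 386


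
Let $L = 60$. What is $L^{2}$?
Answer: $3600$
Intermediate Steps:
$L^{2} = 60^{2} = 3600$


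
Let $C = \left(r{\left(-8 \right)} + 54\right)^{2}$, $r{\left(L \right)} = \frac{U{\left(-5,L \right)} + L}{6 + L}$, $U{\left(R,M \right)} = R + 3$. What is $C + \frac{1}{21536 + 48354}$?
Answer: $\frac{243287091}{69890} \approx 3481.0$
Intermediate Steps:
$U{\left(R,M \right)} = 3 + R$
$r{\left(L \right)} = \frac{-2 + L}{6 + L}$ ($r{\left(L \right)} = \frac{\left(3 - 5\right) + L}{6 + L} = \frac{-2 + L}{6 + L}$)
$C = 3481$ ($C = \left(\frac{-2 - 8}{6 - 8} + 54\right)^{2} = \left(\frac{1}{-2} \left(-10\right) + 54\right)^{2} = \left(\left(- \frac{1}{2}\right) \left(-10\right) + 54\right)^{2} = \left(5 + 54\right)^{2} = 59^{2} = 3481$)
$C + \frac{1}{21536 + 48354} = 3481 + \frac{1}{21536 + 48354} = 3481 + \frac{1}{69890} = \frac{243287091}{69890}$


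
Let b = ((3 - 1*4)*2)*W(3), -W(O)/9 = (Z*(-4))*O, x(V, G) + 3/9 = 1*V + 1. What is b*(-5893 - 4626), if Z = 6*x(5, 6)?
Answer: 77251536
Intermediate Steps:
x(V, G) = ⅔ + V (x(V, G) = -⅓ + (1*V + 1) = -⅓ + (V + 1) = -⅓ + (1 + V) = ⅔ + V)
Z = 34 (Z = 6*(⅔ + 5) = 6*(17/3) = 34)
W(O) = 1224*O (W(O) = -9*34*(-4)*O = -(-1224)*O = 1224*O)
b = -7344 (b = ((3 - 1*4)*2)*(1224*3) = ((3 - 4)*2)*3672 = -1*2*3672 = -2*3672 = -7344)
b*(-5893 - 4626) = -7344*(-5893 - 4626) = -7344*(-10519) = 77251536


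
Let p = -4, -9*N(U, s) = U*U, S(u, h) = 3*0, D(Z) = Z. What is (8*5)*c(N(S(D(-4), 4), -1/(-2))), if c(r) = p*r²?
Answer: 0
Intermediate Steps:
S(u, h) = 0
N(U, s) = -U²/9 (N(U, s) = -U*U/9 = -U²/9)
c(r) = -4*r²
(8*5)*c(N(S(D(-4), 4), -1/(-2))) = (8*5)*(-4*(-⅑*0²)²) = 40*(-4*(-⅑*0)²) = 40*(-4*0²) = 40*(-4*0) = 40*0 = 0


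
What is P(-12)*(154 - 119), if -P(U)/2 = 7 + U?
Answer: 350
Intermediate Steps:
P(U) = -14 - 2*U (P(U) = -2*(7 + U) = -14 - 2*U)
P(-12)*(154 - 119) = (-14 - 2*(-12))*(154 - 119) = (-14 + 24)*35 = 10*35 = 350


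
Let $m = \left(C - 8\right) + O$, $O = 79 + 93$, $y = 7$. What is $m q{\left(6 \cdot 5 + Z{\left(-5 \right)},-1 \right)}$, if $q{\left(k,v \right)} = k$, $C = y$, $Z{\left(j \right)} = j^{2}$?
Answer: $9405$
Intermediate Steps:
$C = 7$
$O = 172$
$m = 171$ ($m = \left(7 - 8\right) + 172 = -1 + 172 = 171$)
$m q{\left(6 \cdot 5 + Z{\left(-5 \right)},-1 \right)} = 171 \left(6 \cdot 5 + \left(-5\right)^{2}\right) = 171 \left(30 + 25\right) = 171 \cdot 55 = 9405$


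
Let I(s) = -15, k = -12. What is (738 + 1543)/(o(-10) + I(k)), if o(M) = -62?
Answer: -2281/77 ≈ -29.623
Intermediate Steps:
(738 + 1543)/(o(-10) + I(k)) = (738 + 1543)/(-62 - 15) = 2281/(-77) = 2281*(-1/77) = -2281/77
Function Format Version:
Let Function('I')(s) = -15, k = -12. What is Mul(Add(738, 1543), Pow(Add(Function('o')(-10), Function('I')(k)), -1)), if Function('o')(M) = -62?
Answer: Rational(-2281, 77) ≈ -29.623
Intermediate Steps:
Mul(Add(738, 1543), Pow(Add(Function('o')(-10), Function('I')(k)), -1)) = Mul(Add(738, 1543), Pow(Add(-62, -15), -1)) = Mul(2281, Pow(-77, -1)) = Mul(2281, Rational(-1, 77)) = Rational(-2281, 77)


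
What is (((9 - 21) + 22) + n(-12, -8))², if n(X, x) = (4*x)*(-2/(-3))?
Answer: 1156/9 ≈ 128.44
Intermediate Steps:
n(X, x) = 8*x/3 (n(X, x) = (4*x)*(-2*(-⅓)) = (4*x)*(⅔) = 8*x/3)
(((9 - 21) + 22) + n(-12, -8))² = (((9 - 21) + 22) + (8/3)*(-8))² = ((-12 + 22) - 64/3)² = (10 - 64/3)² = (-34/3)² = 1156/9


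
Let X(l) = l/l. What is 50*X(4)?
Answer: 50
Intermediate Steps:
X(l) = 1
50*X(4) = 50*1 = 50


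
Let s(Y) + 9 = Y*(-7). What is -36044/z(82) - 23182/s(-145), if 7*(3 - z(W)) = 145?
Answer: 31368410/15593 ≈ 2011.7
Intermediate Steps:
z(W) = -124/7 (z(W) = 3 - 1/7*145 = 3 - 145/7 = -124/7)
s(Y) = -9 - 7*Y (s(Y) = -9 + Y*(-7) = -9 - 7*Y)
-36044/z(82) - 23182/s(-145) = -36044/(-124/7) - 23182/(-9 - 7*(-145)) = -36044*(-7/124) - 23182/(-9 + 1015) = 63077/31 - 23182/1006 = 63077/31 - 23182*1/1006 = 63077/31 - 11591/503 = 31368410/15593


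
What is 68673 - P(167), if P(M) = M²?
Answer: 40784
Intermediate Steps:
68673 - P(167) = 68673 - 1*167² = 68673 - 1*27889 = 68673 - 27889 = 40784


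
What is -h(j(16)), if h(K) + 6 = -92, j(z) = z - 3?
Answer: 98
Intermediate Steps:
j(z) = -3 + z
h(K) = -98 (h(K) = -6 - 92 = -98)
-h(j(16)) = -1*(-98) = 98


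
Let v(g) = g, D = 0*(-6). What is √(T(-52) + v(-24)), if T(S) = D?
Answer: 2*I*√6 ≈ 4.899*I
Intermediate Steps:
D = 0
T(S) = 0
√(T(-52) + v(-24)) = √(0 - 24) = √(-24) = 2*I*√6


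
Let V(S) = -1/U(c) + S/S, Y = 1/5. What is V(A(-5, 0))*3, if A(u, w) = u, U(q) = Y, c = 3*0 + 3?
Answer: -12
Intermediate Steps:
c = 3 (c = 0 + 3 = 3)
Y = 1/5 ≈ 0.20000
U(q) = 1/5
V(S) = -4 (V(S) = -1/1/5 + S/S = -1*5 + 1 = -5 + 1 = -4)
V(A(-5, 0))*3 = -4*3 = -12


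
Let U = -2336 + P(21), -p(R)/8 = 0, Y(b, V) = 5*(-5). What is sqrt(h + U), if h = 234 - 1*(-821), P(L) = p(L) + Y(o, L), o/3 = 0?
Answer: I*sqrt(1306) ≈ 36.139*I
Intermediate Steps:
o = 0 (o = 3*0 = 0)
Y(b, V) = -25
p(R) = 0 (p(R) = -8*0 = 0)
P(L) = -25 (P(L) = 0 - 25 = -25)
U = -2361 (U = -2336 - 25 = -2361)
h = 1055 (h = 234 + 821 = 1055)
sqrt(h + U) = sqrt(1055 - 2361) = sqrt(-1306) = I*sqrt(1306)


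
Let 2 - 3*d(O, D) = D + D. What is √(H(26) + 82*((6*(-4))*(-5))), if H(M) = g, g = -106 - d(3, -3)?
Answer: √87582/3 ≈ 98.647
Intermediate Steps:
d(O, D) = ⅔ - 2*D/3 (d(O, D) = ⅔ - (D + D)/3 = ⅔ - 2*D/3)
g = -326/3 (g = -106 - (⅔ - ⅔*(-3)) = -106 - (⅔ + 2) = -106 - 1*8/3 = -106 - 8/3 = -326/3 ≈ -108.67)
H(M) = -326/3
√(H(26) + 82*((6*(-4))*(-5))) = √(-326/3 + 82*((6*(-4))*(-5))) = √(-326/3 + 82*(-24*(-5))) = √(-326/3 + 82*120) = √(-326/3 + 9840) = √(29194/3) = √87582/3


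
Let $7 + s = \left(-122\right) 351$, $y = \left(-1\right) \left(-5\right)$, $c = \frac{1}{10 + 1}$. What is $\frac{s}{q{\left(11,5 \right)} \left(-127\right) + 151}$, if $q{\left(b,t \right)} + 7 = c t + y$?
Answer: $- \frac{471119}{3820} \approx -123.33$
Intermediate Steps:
$c = \frac{1}{11} \approx 0.090909$
$y = 5$
$q{\left(b,t \right)} = -2 + \frac{t}{11}$ ($q{\left(b,t \right)} = -7 + \left(\frac{t}{11} + 5\right) = -7 + \left(5 + \frac{t}{11}\right) = -2 + \frac{t}{11}$)
$s = -42829$ ($s = -7 - 42822 = -42829$)
$\frac{s}{q{\left(11,5 \right)} \left(-127\right) + 151} = - \frac{42829}{\left(-2 + \frac{1}{11} \cdot 5\right) \left(-127\right) + 151} = - \frac{42829}{\left(-2 + \frac{5}{11}\right) \left(-127\right) + 151} = - \frac{42829}{\left(- \frac{17}{11}\right) \left(-127\right) + 151} = - \frac{42829}{\frac{2159}{11} + 151} = - \frac{42829}{\frac{3820}{11}} = \left(-42829\right) \frac{11}{3820} = - \frac{471119}{3820}$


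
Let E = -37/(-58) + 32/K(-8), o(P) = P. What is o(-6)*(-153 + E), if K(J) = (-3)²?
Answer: 77677/87 ≈ 892.84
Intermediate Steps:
K(J) = 9
E = 2189/522 (E = -37/(-58) + 32/9 = -37*(-1/58) + 32*(⅑) = 37/58 + 32/9 = 2189/522 ≈ 4.1935)
o(-6)*(-153 + E) = -6*(-153 + 2189/522) = -6*(-77677/522) = 77677/87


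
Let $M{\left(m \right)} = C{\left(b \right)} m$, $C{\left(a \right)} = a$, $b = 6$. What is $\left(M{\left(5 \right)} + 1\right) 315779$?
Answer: $9789149$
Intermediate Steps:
$M{\left(m \right)} = 6 m$
$\left(M{\left(5 \right)} + 1\right) 315779 = \left(6 \cdot 5 + 1\right) 315779 = \left(30 + 1\right) 315779 = 31 \cdot 315779 = 9789149$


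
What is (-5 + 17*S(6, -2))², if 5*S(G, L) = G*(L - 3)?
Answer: 11449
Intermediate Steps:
S(G, L) = G*(-3 + L)/5 (S(G, L) = (G*(L - 3))/5 = (G*(-3 + L))/5 = G*(-3 + L)/5)
(-5 + 17*S(6, -2))² = (-5 + 17*((⅕)*6*(-3 - 2)))² = (-5 + 17*((⅕)*6*(-5)))² = (-5 + 17*(-6))² = (-5 - 102)² = (-107)² = 11449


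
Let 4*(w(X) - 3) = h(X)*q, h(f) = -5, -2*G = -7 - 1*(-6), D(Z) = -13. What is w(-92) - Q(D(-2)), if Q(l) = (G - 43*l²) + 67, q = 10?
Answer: 7190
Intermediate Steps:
G = ½ (G = -(-7 - 1*(-6))/2 = -(-7 + 6)/2 = -½*(-1) = ½ ≈ 0.50000)
w(X) = -19/2 (w(X) = 3 + (-5*10)/4 = 3 + (¼)*(-50) = 3 - 25/2 = -19/2)
Q(l) = 135/2 - 43*l² (Q(l) = (½ - 43*l²) + 67 = 135/2 - 43*l²)
w(-92) - Q(D(-2)) = -19/2 - (135/2 - 43*(-13)²) = -19/2 - (135/2 - 43*169) = -19/2 - (135/2 - 7267) = -19/2 - 1*(-14399/2) = -19/2 + 14399/2 = 7190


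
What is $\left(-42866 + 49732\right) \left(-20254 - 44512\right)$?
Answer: $-444683356$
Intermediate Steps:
$\left(-42866 + 49732\right) \left(-20254 - 44512\right) = 6866 \left(-64766\right) = -444683356$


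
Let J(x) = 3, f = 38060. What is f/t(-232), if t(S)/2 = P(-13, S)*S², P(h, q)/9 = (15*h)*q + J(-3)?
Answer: 865/996201504 ≈ 8.6830e-7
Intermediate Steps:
P(h, q) = 27 + 135*h*q (P(h, q) = 9*((15*h)*q + 3) = 9*(15*h*q + 3) = 9*(3 + 15*h*q) = 27 + 135*h*q)
t(S) = 2*S²*(27 - 1755*S) (t(S) = 2*((27 + 135*(-13)*S)*S²) = 2*((27 - 1755*S)*S²) = 2*(S²*(27 - 1755*S)) = 2*S²*(27 - 1755*S))
f/t(-232) = 38060/(((-232)²*(54 - 3510*(-232)))) = 38060/((53824*(54 + 814320))) = 38060/((53824*814374)) = 38060/43832866176 = 38060*(1/43832866176) = 865/996201504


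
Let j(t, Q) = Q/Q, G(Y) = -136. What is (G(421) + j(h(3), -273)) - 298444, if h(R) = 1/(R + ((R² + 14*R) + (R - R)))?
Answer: -298579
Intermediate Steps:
h(R) = 1/(R² + 15*R) (h(R) = 1/(R + ((R² + 14*R) + 0)) = 1/(R + (R² + 14*R)) = 1/(R² + 15*R))
j(t, Q) = 1
(G(421) + j(h(3), -273)) - 298444 = (-136 + 1) - 298444 = -135 - 298444 = -298579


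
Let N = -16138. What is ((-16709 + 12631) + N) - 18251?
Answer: -38467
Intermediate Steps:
((-16709 + 12631) + N) - 18251 = ((-16709 + 12631) - 16138) - 18251 = (-4078 - 16138) - 18251 = -20216 - 18251 = -38467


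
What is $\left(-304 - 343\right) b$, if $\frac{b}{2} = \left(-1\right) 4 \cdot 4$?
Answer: $20704$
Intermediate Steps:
$b = -32$ ($b = 2 \left(-1\right) 4 \cdot 4 = 2 \left(\left(-4\right) 4\right) = 2 \left(-16\right) = -32$)
$\left(-304 - 343\right) b = \left(-304 - 343\right) \left(-32\right) = \left(-647\right) \left(-32\right) = 20704$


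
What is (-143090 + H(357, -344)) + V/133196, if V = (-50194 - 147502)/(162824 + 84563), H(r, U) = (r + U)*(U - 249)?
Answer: -1242242911030111/8237739713 ≈ -1.5080e+5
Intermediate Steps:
H(r, U) = (-249 + U)*(U + r) (H(r, U) = (U + r)*(-249 + U) = (-249 + U)*(U + r))
V = -197696/247387 ≈ -0.79914
(-143090 + H(357, -344)) + V/133196 = (-143090 + ((-344)² - 249*(-344) - 249*357 - 344*357)) - 197696/247387/133196 = (-143090 + (118336 + 85656 - 88893 - 122808)) - 197696/247387*1/133196 = (-143090 - 7709) - 49424/8237739713 = -150799 - 49424/8237739713 = -1242242911030111/8237739713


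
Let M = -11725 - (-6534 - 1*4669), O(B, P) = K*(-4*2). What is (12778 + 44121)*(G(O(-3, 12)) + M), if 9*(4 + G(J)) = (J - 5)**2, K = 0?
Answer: -267937391/9 ≈ -2.9771e+7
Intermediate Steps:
O(B, P) = 0 (O(B, P) = 0*(-4*2) = 0*(-8) = 0)
M = -522 (M = -11725 - (-6534 - 4669) = -11725 - 1*(-11203) = -11725 + 11203 = -522)
G(J) = -4 + (-5 + J)**2/9 (G(J) = -4 + (J - 5)**2/9 = -4 + (-5 + J)**2/9)
(12778 + 44121)*(G(O(-3, 12)) + M) = (12778 + 44121)*((-4 + (-5 + 0)**2/9) - 522) = 56899*((-4 + (1/9)*(-5)**2) - 522) = 56899*((-4 + (1/9)*25) - 522) = 56899*((-4 + 25/9) - 522) = 56899*(-11/9 - 522) = 56899*(-4709/9) = -267937391/9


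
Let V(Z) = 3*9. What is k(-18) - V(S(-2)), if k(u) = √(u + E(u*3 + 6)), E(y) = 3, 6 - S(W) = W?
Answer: -27 + I*√15 ≈ -27.0 + 3.873*I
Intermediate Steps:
S(W) = 6 - W
V(Z) = 27
k(u) = √(3 + u) (k(u) = √(u + 3) = √(3 + u))
k(-18) - V(S(-2)) = √(3 - 18) - 1*27 = √(-15) - 27 = I*√15 - 27 = -27 + I*√15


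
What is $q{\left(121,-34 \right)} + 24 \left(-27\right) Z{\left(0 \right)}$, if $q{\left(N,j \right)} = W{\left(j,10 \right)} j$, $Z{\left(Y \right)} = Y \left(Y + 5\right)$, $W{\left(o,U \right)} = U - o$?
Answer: $-1496$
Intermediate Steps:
$Z{\left(Y \right)} = Y \left(5 + Y\right)$
$q{\left(N,j \right)} = j \left(10 - j\right)$ ($q{\left(N,j \right)} = \left(10 - j\right) j = j \left(10 - j\right)$)
$q{\left(121,-34 \right)} + 24 \left(-27\right) Z{\left(0 \right)} = - 34 \left(10 - -34\right) + 24 \left(-27\right) 0 \left(5 + 0\right) = - 34 \left(10 + 34\right) - 648 \cdot 0 \cdot 5 = \left(-34\right) 44 - 0 = -1496 + 0 = -1496$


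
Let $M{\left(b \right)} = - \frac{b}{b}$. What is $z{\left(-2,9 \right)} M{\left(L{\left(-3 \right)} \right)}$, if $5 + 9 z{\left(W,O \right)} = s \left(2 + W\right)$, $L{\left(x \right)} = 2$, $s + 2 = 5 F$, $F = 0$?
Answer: $\frac{5}{9} \approx 0.55556$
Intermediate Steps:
$s = -2$ ($s = -2 + 5 \cdot 0 = -2 + 0 = -2$)
$z{\left(W,O \right)} = -1 - \frac{2 W}{9}$ ($z{\left(W,O \right)} = - \frac{5}{9} + \frac{\left(-2\right) \left(2 + W\right)}{9} = - \frac{5}{9} + \frac{-4 - 2 W}{9} = - \frac{5}{9} - \left(\frac{4}{9} + \frac{2 W}{9}\right) = -1 - \frac{2 W}{9}$)
$M{\left(b \right)} = -1$ ($M{\left(b \right)} = \left(-1\right) 1 = -1$)
$z{\left(-2,9 \right)} M{\left(L{\left(-3 \right)} \right)} = \left(-1 - - \frac{4}{9}\right) \left(-1\right) = \left(-1 + \frac{4}{9}\right) \left(-1\right) = \left(- \frac{5}{9}\right) \left(-1\right) = \frac{5}{9}$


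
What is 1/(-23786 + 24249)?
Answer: 1/463 ≈ 0.0021598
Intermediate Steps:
1/(-23786 + 24249) = 1/463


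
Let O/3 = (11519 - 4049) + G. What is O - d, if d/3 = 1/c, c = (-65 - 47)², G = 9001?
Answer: 619836669/12544 ≈ 49413.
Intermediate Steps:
c = 12544 (c = (-112)² = 12544)
O = 49413 (O = 3*((11519 - 4049) + 9001) = 3*(7470 + 9001) = 3*16471 = 49413)
d = 3/12544 ≈ 0.00023916
O - d = 49413 - 1*3/12544 = 49413 - 3/12544 = 619836669/12544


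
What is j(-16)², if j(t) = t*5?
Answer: 6400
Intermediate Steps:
j(t) = 5*t
j(-16)² = (5*(-16))² = (-80)² = 6400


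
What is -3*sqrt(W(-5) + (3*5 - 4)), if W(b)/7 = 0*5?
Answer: -3*sqrt(11) ≈ -9.9499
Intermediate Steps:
W(b) = 0 (W(b) = 7*(0*5) = 7*0 = 0)
-3*sqrt(W(-5) + (3*5 - 4)) = -3*sqrt(0 + (3*5 - 4)) = -3*sqrt(0 + (15 - 4)) = -3*sqrt(0 + 11) = -3*sqrt(11)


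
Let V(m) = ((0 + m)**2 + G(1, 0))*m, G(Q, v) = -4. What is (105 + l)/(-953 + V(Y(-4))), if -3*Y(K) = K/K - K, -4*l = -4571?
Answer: -19251/14672 ≈ -1.3121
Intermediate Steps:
l = 4571/4 (l = -1/4*(-4571) = 4571/4 ≈ 1142.8)
Y(K) = -1/3 + K/3 (Y(K) = -(K/K - K)/3 = -(1 - K)/3 = -1/3 + K/3)
V(m) = m*(-4 + m**2) (V(m) = ((0 + m)**2 - 4)*m = (m**2 - 4)*m = (-4 + m**2)*m = m*(-4 + m**2))
(105 + l)/(-953 + V(Y(-4))) = (105 + 4571/4)/(-953 + (-1/3 + (1/3)*(-4))*(-4 + (-1/3 + (1/3)*(-4))**2)) = 4991/(4*(-953 + (-1/3 - 4/3)*(-4 + (-1/3 - 4/3)**2))) = 4991/(4*(-953 - 5*(-4 + (-5/3)**2)/3)) = 4991/(4*(-953 - 5*(-4 + 25/9)/3)) = 4991/(4*(-953 - 5/3*(-11/9))) = 4991/(4*(-953 + 55/27)) = 4991/(4*(-25676/27)) = (4991/4)*(-27/25676) = -19251/14672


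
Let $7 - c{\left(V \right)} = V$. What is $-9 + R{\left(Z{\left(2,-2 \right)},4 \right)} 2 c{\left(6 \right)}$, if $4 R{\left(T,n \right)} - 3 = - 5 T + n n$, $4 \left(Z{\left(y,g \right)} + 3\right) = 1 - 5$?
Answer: $\frac{21}{2} \approx 10.5$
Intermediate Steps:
$c{\left(V \right)} = 7 - V$
$Z{\left(y,g \right)} = -4$ ($Z{\left(y,g \right)} = -3 + \frac{1 - 5}{4} = -3 + \frac{1}{4} \left(-4\right) = -3 - 1 = -4$)
$R{\left(T,n \right)} = \frac{3}{4} - \frac{5 T}{4} + \frac{n^{2}}{4}$ ($R{\left(T,n \right)} = \frac{3}{4} + \frac{- 5 T + n n}{4} = \frac{3}{4} + \frac{- 5 T + n^{2}}{4} = \frac{3}{4} + \frac{n^{2} - 5 T}{4} = \frac{3}{4} - \left(- \frac{n^{2}}{4} + \frac{5 T}{4}\right) = \frac{3}{4} - \frac{5 T}{4} + \frac{n^{2}}{4}$)
$-9 + R{\left(Z{\left(2,-2 \right)},4 \right)} 2 c{\left(6 \right)} = -9 + \left(\frac{3}{4} - -5 + \frac{4^{2}}{4}\right) 2 \left(7 - 6\right) = -9 + \left(\frac{3}{4} + 5 + \frac{1}{4} \cdot 16\right) 2 \left(7 - 6\right) = -9 + \left(\frac{3}{4} + 5 + 4\right) 2 \cdot 1 = -9 + \frac{39}{4} \cdot 2 = -9 + \frac{39}{2} = \frac{21}{2}$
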